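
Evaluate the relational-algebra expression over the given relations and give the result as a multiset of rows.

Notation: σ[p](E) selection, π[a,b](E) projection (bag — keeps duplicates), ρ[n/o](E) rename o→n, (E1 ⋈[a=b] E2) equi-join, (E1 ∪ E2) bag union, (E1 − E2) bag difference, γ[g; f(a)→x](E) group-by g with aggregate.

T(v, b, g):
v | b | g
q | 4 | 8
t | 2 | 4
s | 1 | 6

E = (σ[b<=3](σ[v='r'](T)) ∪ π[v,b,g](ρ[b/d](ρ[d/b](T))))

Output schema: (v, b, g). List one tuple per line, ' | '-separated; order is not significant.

Stepwise |·|:
  T → 3
  σ[v='r'](T) → 0
  σ[b<=3](σ[v='r'](T)) → 0
  T → 3
  ρ[d/b](T) → 3
  ρ[b/d](ρ[d/b](T)) → 3
  π[v,b,g](ρ[b/d](ρ[d/b](T))) → 3
  (σ[b<=3](σ[v='r'](T)) ∪ π[v,b,g](ρ[b/d](ρ[d/b](T)))) → 3

== RESULT ==
v | b | g
q | 4 | 8
s | 1 | 6
t | 2 | 4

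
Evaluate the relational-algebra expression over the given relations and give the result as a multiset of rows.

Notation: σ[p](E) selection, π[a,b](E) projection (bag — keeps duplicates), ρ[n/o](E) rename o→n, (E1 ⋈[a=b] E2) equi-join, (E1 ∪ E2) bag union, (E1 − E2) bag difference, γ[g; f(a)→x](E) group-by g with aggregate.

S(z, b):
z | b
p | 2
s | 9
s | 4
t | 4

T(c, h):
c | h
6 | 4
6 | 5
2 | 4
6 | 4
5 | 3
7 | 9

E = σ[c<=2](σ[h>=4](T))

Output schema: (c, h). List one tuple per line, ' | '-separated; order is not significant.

Per-node cardinality:
  T → 6
  σ[h>=4](T) → 5
  σ[c<=2](σ[h>=4](T)) → 1

== RESULT ==
c | h
2 | 4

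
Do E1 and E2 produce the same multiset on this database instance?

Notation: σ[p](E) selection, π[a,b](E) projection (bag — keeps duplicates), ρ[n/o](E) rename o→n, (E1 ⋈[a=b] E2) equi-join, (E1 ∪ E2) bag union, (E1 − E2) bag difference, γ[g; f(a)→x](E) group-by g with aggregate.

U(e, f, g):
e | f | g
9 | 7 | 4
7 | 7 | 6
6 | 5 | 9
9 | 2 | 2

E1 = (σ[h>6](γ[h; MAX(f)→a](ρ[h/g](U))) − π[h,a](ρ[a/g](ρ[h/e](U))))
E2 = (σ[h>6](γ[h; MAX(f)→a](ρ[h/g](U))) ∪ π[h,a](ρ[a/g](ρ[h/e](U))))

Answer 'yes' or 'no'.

E1 stepwise |·|:
  U → 4
  ρ[h/g](U) → 4
  γ[h; MAX(f)→a](ρ[h/g](U)) → 4
  σ[h>6](γ[h; MAX(f)→a](ρ[h/g](U))) → 1
  U → 4
  ρ[h/e](U) → 4
  ρ[a/g](ρ[h/e](U)) → 4
  π[h,a](ρ[a/g](ρ[h/e](U))) → 4
  (σ[h>6](γ[h; MAX(f)→a](ρ[h/g](U))) − π[h,a](ρ[a/g](ρ[h/e](U)))) → 1
E2 stepwise |·|:
  U → 4
  ρ[h/g](U) → 4
  γ[h; MAX(f)→a](ρ[h/g](U)) → 4
  σ[h>6](γ[h; MAX(f)→a](ρ[h/g](U))) → 1
  U → 4
  ρ[h/e](U) → 4
  ρ[a/g](ρ[h/e](U)) → 4
  π[h,a](ρ[a/g](ρ[h/e](U))) → 4
  (σ[h>6](γ[h; MAX(f)→a](ρ[h/g](U))) ∪ π[h,a](ρ[a/g](ρ[h/e](U)))) → 5

E1 result:
h | a
9 | 5
E2 result:
h | a
6 | 9
7 | 6
9 | 2
9 | 4
9 | 5
Witness: (7, 6) appears 0× in E1 but 1× in E2.

no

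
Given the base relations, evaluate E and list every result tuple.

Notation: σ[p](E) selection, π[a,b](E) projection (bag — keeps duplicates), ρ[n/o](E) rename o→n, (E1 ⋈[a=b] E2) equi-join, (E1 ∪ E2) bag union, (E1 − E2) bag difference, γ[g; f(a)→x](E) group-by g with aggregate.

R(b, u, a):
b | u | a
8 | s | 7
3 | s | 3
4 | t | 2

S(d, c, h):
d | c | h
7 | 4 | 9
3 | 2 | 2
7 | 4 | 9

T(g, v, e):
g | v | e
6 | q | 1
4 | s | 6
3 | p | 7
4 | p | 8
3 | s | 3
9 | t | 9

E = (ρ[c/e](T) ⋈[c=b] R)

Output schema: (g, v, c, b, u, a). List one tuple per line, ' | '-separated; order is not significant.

Subexpression sizes:
  T → 6
  ρ[c/e](T) → 6
  R → 3
  (ρ[c/e](T) ⋈[c=b] R) → 2

== RESULT ==
g | v | c | b | u | a
3 | s | 3 | 3 | s | 3
4 | p | 8 | 8 | s | 7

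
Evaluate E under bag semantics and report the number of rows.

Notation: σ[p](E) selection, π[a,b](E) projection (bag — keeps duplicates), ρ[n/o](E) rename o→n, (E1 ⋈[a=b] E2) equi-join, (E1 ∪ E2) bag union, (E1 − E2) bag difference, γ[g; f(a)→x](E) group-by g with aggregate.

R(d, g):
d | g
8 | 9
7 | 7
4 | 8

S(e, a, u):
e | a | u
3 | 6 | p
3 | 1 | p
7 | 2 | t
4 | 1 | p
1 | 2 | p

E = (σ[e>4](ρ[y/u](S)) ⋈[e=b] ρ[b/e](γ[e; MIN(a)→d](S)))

Subexpression sizes:
  S → 5
  ρ[y/u](S) → 5
  σ[e>4](ρ[y/u](S)) → 1
  S → 5
  γ[e; MIN(a)→d](S) → 4
  ρ[b/e](γ[e; MIN(a)→d](S)) → 4
  (σ[e>4](ρ[y/u](S)) ⋈[e=b] ρ[b/e](γ[e; MIN(a)→d](S))) → 1

|E| = 1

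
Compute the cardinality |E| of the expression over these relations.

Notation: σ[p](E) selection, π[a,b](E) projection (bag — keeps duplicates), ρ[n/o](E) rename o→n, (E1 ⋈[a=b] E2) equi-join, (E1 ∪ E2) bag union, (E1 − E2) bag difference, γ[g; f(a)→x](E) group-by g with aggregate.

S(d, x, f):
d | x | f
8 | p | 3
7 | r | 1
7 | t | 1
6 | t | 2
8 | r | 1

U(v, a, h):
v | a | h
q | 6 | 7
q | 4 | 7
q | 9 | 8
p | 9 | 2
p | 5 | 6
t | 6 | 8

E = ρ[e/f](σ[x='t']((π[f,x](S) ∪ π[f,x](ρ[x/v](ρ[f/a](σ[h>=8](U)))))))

Per-node cardinality:
  S → 5
  π[f,x](S) → 5
  U → 6
  σ[h>=8](U) → 2
  ρ[f/a](σ[h>=8](U)) → 2
  ρ[x/v](ρ[f/a](σ[h>=8](U))) → 2
  π[f,x](ρ[x/v](ρ[f/a](σ[h>=8](U)))) → 2
  (π[f,x](S) ∪ π[f,x](ρ[x/v](ρ[f/a](σ[h>=8](U))))) → 7
  σ[x='t']((π[f,x](S) ∪ π[f,x](ρ[x/v](ρ[f/a](σ[h>=8](U)))))) → 3
  ρ[e/f](σ[x='t']((π[f,x](S) ∪ π[f,x](ρ[x/v](ρ[f/a](σ[h>=8](U))))))) → 3

|E| = 3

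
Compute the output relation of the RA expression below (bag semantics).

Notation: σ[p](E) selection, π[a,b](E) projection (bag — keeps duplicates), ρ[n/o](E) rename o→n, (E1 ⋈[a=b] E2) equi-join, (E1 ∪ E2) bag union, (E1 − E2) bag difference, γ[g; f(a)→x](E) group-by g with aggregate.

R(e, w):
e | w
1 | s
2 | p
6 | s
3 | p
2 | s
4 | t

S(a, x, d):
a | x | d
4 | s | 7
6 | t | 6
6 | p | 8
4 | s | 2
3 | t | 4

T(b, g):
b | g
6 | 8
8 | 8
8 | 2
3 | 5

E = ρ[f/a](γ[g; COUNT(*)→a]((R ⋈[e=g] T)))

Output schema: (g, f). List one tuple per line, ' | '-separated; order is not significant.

Per-node cardinality:
  R → 6
  T → 4
  (R ⋈[e=g] T) → 2
  γ[g; COUNT(*)→a]((R ⋈[e=g] T)) → 1
  ρ[f/a](γ[g; COUNT(*)→a]((R ⋈[e=g] T))) → 1

== RESULT ==
g | f
2 | 2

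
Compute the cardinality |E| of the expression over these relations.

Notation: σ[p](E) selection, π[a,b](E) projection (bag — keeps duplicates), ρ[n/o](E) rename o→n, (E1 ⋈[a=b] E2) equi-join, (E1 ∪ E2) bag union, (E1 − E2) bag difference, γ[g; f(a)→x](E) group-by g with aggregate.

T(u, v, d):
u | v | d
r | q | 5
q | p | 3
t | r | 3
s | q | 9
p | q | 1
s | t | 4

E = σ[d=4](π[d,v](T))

Subexpression sizes:
  T → 6
  π[d,v](T) → 6
  σ[d=4](π[d,v](T)) → 1

|E| = 1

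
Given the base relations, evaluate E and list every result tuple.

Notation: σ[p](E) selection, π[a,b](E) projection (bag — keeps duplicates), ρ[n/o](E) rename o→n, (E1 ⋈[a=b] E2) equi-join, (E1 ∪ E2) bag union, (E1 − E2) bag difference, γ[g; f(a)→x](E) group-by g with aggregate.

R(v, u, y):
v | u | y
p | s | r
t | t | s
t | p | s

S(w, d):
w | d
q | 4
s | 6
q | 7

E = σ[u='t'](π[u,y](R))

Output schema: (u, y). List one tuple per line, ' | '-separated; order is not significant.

Row counts bottom-up:
  R → 3
  π[u,y](R) → 3
  σ[u='t'](π[u,y](R)) → 1

== RESULT ==
u | y
t | s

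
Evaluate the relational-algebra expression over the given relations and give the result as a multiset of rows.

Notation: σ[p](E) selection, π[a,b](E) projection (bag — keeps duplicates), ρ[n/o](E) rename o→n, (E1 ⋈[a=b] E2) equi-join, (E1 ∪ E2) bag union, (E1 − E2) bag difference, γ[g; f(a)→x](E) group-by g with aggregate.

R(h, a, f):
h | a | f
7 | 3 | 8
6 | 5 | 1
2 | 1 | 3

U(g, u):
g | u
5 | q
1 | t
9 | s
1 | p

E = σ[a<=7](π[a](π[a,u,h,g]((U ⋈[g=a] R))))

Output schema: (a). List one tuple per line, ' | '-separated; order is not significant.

Stepwise |·|:
  U → 4
  R → 3
  (U ⋈[g=a] R) → 3
  π[a,u,h,g]((U ⋈[g=a] R)) → 3
  π[a](π[a,u,h,g]((U ⋈[g=a] R))) → 3
  σ[a<=7](π[a](π[a,u,h,g]((U ⋈[g=a] R)))) → 3

== RESULT ==
a
1
1
5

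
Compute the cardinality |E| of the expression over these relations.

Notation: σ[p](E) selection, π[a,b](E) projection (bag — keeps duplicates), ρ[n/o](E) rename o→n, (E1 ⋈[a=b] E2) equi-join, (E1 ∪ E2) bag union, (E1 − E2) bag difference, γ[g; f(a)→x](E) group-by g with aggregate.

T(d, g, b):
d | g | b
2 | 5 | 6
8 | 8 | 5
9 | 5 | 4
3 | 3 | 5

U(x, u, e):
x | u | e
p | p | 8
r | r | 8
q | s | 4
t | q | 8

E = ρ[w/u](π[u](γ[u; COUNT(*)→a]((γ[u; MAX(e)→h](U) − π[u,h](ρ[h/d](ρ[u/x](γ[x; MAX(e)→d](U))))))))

Row counts bottom-up:
  U → 4
  γ[u; MAX(e)→h](U) → 4
  U → 4
  γ[x; MAX(e)→d](U) → 4
  ρ[u/x](γ[x; MAX(e)→d](U)) → 4
  ρ[h/d](ρ[u/x](γ[x; MAX(e)→d](U))) → 4
  π[u,h](ρ[h/d](ρ[u/x](γ[x; MAX(e)→d](U)))) → 4
  (γ[u; MAX(e)→h](U) − π[u,h](ρ[h/d](ρ[u/x](γ[x; MAX(e)→d](U))))) → 2
  γ[u; COUNT(*)→a]((γ[u; MAX(e)→h](U) − π[u,h](ρ[h/d](ρ[u/x](γ[x; MAX(e)→d](U)))))) → 2
  π[u](γ[u; COUNT(*)→a]((γ[u; MAX(e)→h](U) − π[u,h](ρ[h/d](ρ[u/x](γ[x; MAX(e)→d](U))))))) → 2
  ρ[w/u](π[u](γ[u; COUNT(*)→a]((γ[u; MAX(e)→h](U) − π[u,h](ρ[h/d](ρ[u/x](γ[x; MAX(e)→d](U)))))))) → 2

|E| = 2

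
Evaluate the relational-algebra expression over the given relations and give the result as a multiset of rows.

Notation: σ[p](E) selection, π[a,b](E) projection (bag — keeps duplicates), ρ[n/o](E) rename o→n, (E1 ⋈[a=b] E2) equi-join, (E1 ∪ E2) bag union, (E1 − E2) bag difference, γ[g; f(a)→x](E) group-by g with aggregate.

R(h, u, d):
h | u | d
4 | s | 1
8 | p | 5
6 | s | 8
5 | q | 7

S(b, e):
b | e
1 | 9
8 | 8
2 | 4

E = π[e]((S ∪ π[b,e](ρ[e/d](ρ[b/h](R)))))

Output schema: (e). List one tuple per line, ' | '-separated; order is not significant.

Row counts bottom-up:
  S → 3
  R → 4
  ρ[b/h](R) → 4
  ρ[e/d](ρ[b/h](R)) → 4
  π[b,e](ρ[e/d](ρ[b/h](R))) → 4
  (S ∪ π[b,e](ρ[e/d](ρ[b/h](R)))) → 7
  π[e]((S ∪ π[b,e](ρ[e/d](ρ[b/h](R))))) → 7

== RESULT ==
e
1
4
5
7
8
8
9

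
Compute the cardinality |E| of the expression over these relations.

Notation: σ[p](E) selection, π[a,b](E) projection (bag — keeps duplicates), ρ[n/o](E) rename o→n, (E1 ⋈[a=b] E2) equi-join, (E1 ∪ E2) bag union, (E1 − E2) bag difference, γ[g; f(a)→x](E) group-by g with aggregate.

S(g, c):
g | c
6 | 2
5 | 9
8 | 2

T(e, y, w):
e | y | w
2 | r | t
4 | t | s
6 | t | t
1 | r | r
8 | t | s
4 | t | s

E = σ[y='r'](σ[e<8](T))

Row counts bottom-up:
  T → 6
  σ[e<8](T) → 5
  σ[y='r'](σ[e<8](T)) → 2

|E| = 2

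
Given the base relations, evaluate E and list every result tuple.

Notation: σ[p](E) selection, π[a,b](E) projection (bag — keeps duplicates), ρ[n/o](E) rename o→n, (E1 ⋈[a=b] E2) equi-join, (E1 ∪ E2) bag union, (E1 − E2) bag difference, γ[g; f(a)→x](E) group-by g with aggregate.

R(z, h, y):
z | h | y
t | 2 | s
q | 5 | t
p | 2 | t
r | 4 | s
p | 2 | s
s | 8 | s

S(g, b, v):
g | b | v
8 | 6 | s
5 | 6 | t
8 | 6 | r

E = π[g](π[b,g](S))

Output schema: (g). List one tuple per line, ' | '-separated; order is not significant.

Stepwise |·|:
  S → 3
  π[b,g](S) → 3
  π[g](π[b,g](S)) → 3

== RESULT ==
g
5
8
8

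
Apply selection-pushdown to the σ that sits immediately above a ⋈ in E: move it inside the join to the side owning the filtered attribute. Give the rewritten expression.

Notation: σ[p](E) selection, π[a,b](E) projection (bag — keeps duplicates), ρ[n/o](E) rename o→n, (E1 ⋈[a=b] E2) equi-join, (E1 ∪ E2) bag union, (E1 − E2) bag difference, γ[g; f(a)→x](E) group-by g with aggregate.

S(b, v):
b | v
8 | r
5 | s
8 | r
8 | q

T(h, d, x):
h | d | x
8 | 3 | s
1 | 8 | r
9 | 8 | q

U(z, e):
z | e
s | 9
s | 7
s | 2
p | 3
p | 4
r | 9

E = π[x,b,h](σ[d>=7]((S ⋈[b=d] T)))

σ filters on d, owned by the right side.
E' = π[x,b,h]((S ⋈[b=d] σ[d>=7](T)))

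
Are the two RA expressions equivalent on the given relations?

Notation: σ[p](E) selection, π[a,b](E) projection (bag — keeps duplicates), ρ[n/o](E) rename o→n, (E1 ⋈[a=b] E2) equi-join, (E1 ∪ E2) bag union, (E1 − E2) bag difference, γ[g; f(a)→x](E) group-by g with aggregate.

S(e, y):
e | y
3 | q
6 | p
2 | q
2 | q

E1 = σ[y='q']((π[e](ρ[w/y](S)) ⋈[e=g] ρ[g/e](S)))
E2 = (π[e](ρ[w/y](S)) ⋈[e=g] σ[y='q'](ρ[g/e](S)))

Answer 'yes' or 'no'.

E1 subexpression sizes:
  S → 4
  ρ[w/y](S) → 4
  π[e](ρ[w/y](S)) → 4
  S → 4
  ρ[g/e](S) → 4
  (π[e](ρ[w/y](S)) ⋈[e=g] ρ[g/e](S)) → 6
  σ[y='q']((π[e](ρ[w/y](S)) ⋈[e=g] ρ[g/e](S))) → 5
E2 subexpression sizes:
  S → 4
  ρ[w/y](S) → 4
  π[e](ρ[w/y](S)) → 4
  S → 4
  ρ[g/e](S) → 4
  σ[y='q'](ρ[g/e](S)) → 3
  (π[e](ρ[w/y](S)) ⋈[e=g] σ[y='q'](ρ[g/e](S))) → 5

E1 and E2 produce the same multiset:
e | g | y
2 | 2 | q
2 | 2 | q
2 | 2 | q
2 | 2 | q
3 | 3 | q

yes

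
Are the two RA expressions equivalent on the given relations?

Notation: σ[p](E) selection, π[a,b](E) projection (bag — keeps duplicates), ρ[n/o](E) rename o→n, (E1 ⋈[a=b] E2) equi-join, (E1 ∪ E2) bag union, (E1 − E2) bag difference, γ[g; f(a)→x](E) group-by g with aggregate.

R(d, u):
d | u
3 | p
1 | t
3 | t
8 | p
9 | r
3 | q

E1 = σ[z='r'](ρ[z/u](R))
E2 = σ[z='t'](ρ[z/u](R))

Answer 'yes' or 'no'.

E1 stepwise |·|:
  R → 6
  ρ[z/u](R) → 6
  σ[z='r'](ρ[z/u](R)) → 1
E2 stepwise |·|:
  R → 6
  ρ[z/u](R) → 6
  σ[z='t'](ρ[z/u](R)) → 2

E1 result:
d | z
9 | r
E2 result:
d | z
1 | t
3 | t
Witness: (9, 'r') appears 1× in E1 but 0× in E2.

no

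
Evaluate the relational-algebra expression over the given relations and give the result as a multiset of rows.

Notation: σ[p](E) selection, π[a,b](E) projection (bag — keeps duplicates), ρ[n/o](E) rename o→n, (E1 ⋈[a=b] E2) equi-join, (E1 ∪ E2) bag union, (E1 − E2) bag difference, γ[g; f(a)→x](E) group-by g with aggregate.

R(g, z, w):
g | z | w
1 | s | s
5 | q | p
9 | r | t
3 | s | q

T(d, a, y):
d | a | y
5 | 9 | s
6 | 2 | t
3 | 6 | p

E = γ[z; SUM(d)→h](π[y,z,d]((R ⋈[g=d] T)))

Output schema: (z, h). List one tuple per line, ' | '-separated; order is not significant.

Per-node cardinality:
  R → 4
  T → 3
  (R ⋈[g=d] T) → 2
  π[y,z,d]((R ⋈[g=d] T)) → 2
  γ[z; SUM(d)→h](π[y,z,d]((R ⋈[g=d] T))) → 2

== RESULT ==
z | h
q | 5
s | 3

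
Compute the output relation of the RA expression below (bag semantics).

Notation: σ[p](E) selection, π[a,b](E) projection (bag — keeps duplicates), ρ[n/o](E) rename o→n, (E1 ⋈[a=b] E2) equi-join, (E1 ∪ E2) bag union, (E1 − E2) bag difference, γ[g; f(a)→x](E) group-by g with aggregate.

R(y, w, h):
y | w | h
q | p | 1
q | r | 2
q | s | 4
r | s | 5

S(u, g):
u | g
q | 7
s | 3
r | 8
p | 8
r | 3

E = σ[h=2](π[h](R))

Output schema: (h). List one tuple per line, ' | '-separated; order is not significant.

Per-node cardinality:
  R → 4
  π[h](R) → 4
  σ[h=2](π[h](R)) → 1

== RESULT ==
h
2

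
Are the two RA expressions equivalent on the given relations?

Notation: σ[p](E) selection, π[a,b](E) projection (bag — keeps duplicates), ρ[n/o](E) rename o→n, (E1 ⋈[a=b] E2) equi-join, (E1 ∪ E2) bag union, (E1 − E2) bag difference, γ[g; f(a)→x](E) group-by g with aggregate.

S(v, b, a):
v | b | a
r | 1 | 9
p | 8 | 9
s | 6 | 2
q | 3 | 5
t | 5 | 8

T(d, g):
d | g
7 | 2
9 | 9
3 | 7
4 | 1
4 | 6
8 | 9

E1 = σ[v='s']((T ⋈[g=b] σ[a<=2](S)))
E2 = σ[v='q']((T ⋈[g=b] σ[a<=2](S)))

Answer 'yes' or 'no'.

E1 stepwise |·|:
  T → 6
  S → 5
  σ[a<=2](S) → 1
  (T ⋈[g=b] σ[a<=2](S)) → 1
  σ[v='s']((T ⋈[g=b] σ[a<=2](S))) → 1
E2 stepwise |·|:
  T → 6
  S → 5
  σ[a<=2](S) → 1
  (T ⋈[g=b] σ[a<=2](S)) → 1
  σ[v='q']((T ⋈[g=b] σ[a<=2](S))) → 0

E1 result:
d | g | v | b | a
4 | 6 | s | 6 | 2
E2 result:
d | g | v | b | a
(0 rows)
Witness: (4, 6, 's', 6, 2) appears 1× in E1 but 0× in E2.

no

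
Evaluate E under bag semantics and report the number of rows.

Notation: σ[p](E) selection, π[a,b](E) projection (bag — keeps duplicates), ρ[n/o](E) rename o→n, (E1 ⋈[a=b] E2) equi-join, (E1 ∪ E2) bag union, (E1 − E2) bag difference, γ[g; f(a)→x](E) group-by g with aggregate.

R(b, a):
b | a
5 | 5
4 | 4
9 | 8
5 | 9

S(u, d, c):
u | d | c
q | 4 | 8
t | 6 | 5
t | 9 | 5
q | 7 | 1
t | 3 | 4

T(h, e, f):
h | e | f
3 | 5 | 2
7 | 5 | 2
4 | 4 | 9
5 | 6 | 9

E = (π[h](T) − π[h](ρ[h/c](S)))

Row counts bottom-up:
  T → 4
  π[h](T) → 4
  S → 5
  ρ[h/c](S) → 5
  π[h](ρ[h/c](S)) → 5
  (π[h](T) − π[h](ρ[h/c](S))) → 2

|E| = 2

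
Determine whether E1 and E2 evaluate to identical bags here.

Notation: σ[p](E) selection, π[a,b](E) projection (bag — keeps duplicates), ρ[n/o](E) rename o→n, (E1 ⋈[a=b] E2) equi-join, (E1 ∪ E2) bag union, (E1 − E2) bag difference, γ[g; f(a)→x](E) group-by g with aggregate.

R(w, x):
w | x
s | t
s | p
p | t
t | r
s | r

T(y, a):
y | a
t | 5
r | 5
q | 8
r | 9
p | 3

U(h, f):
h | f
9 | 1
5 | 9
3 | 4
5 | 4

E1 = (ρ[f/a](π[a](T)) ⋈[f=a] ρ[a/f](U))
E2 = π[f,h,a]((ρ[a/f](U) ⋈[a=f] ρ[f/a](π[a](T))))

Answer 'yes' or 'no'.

E1 row counts bottom-up:
  T → 5
  π[a](T) → 5
  ρ[f/a](π[a](T)) → 5
  U → 4
  ρ[a/f](U) → 4
  (ρ[f/a](π[a](T)) ⋈[f=a] ρ[a/f](U)) → 1
E2 row counts bottom-up:
  U → 4
  ρ[a/f](U) → 4
  T → 5
  π[a](T) → 5
  ρ[f/a](π[a](T)) → 5
  (ρ[a/f](U) ⋈[a=f] ρ[f/a](π[a](T))) → 1
  π[f,h,a]((ρ[a/f](U) ⋈[a=f] ρ[f/a](π[a](T)))) → 1

E1 and E2 produce the same multiset:
f | h | a
9 | 5 | 9

yes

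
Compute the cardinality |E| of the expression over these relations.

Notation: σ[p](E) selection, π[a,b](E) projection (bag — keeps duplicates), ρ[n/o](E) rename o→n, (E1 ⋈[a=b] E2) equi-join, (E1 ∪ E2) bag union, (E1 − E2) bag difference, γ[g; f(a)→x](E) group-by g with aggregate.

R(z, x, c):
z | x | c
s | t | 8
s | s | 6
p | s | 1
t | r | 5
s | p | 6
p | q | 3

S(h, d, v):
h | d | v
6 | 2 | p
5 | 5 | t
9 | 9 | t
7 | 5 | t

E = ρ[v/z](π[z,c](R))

Stepwise |·|:
  R → 6
  π[z,c](R) → 6
  ρ[v/z](π[z,c](R)) → 6

|E| = 6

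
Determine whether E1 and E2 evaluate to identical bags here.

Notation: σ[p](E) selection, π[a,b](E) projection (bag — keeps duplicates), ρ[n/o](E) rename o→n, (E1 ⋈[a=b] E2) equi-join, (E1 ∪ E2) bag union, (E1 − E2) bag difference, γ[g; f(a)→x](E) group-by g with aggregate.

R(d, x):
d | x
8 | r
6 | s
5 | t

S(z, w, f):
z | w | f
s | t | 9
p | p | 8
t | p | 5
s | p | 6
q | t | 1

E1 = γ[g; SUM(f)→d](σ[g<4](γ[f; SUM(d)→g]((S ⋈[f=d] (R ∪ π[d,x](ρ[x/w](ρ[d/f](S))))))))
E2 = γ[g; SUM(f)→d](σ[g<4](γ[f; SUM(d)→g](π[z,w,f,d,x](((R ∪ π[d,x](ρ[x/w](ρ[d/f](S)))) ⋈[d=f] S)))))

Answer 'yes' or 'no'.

E1 stepwise |·|:
  S → 5
  R → 3
  S → 5
  ρ[d/f](S) → 5
  ρ[x/w](ρ[d/f](S)) → 5
  π[d,x](ρ[x/w](ρ[d/f](S))) → 5
  (R ∪ π[d,x](ρ[x/w](ρ[d/f](S)))) → 8
  (S ⋈[f=d] (R ∪ π[d,x](ρ[x/w](ρ[d/f](S))))) → 8
  γ[f; SUM(d)→g]((S ⋈[f=d] (R ∪ π[d,x](ρ[x/w](ρ[d/f](S)))))) → 5
  σ[g<4](γ[f; SUM(d)→g]((S ⋈[f=d] (R ∪ π[d,x](ρ[x/w](ρ[d/f](S))))))) → 1
  γ[g; SUM(f)→d](σ[g<4](γ[f; SUM(d)→g]((S ⋈[f=d] (R ∪ π[d,x](ρ[x/w](ρ[d/f](S)))))))) → 1
E2 stepwise |·|:
  R → 3
  S → 5
  ρ[d/f](S) → 5
  ρ[x/w](ρ[d/f](S)) → 5
  π[d,x](ρ[x/w](ρ[d/f](S))) → 5
  (R ∪ π[d,x](ρ[x/w](ρ[d/f](S)))) → 8
  S → 5
  ((R ∪ π[d,x](ρ[x/w](ρ[d/f](S)))) ⋈[d=f] S) → 8
  π[z,w,f,d,x](((R ∪ π[d,x](ρ[x/w](ρ[d/f](S)))) ⋈[d=f] S)) → 8
  γ[f; SUM(d)→g](π[z,w,f,d,x](((R ∪ π[d,x](ρ[x/w](ρ[d/f](S)))) ⋈[d=f] S))) → 5
  σ[g<4](γ[f; SUM(d)→g](π[z,w,f,d,x](((R ∪ π[d,x](ρ[x/w](ρ[d/f](S)))) ⋈[d=f] S)))) → 1
  γ[g; SUM(f)→d](σ[g<4](γ[f; SUM(d)→g](π[z,w,f,d,x](((R ∪ π[d,x](ρ[x/w](ρ[d/f](S)))) ⋈[d=f] S))))) → 1

E1 and E2 produce the same multiset:
g | d
1 | 1

yes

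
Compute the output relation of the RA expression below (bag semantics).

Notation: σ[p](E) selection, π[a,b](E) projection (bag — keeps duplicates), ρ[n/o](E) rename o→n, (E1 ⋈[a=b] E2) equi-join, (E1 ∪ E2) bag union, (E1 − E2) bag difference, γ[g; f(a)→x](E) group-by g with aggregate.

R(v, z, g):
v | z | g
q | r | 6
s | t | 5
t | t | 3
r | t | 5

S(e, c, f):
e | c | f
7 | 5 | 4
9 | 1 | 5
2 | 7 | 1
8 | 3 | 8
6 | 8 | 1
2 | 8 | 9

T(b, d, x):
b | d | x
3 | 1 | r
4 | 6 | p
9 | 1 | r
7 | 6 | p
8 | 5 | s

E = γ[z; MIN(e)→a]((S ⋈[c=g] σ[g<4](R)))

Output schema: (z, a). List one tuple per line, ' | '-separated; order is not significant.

Stepwise |·|:
  S → 6
  R → 4
  σ[g<4](R) → 1
  (S ⋈[c=g] σ[g<4](R)) → 1
  γ[z; MIN(e)→a]((S ⋈[c=g] σ[g<4](R))) → 1

== RESULT ==
z | a
t | 8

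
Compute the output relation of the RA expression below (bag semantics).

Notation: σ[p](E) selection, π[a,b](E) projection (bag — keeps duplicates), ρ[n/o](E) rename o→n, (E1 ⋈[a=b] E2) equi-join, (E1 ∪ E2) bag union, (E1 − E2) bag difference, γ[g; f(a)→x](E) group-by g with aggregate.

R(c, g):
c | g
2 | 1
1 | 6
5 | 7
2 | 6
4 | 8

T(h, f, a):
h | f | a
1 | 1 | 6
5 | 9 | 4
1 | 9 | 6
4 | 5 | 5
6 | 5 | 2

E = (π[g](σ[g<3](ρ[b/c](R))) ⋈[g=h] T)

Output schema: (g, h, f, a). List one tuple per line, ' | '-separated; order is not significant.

Subexpression sizes:
  R → 5
  ρ[b/c](R) → 5
  σ[g<3](ρ[b/c](R)) → 1
  π[g](σ[g<3](ρ[b/c](R))) → 1
  T → 5
  (π[g](σ[g<3](ρ[b/c](R))) ⋈[g=h] T) → 2

== RESULT ==
g | h | f | a
1 | 1 | 1 | 6
1 | 1 | 9 | 6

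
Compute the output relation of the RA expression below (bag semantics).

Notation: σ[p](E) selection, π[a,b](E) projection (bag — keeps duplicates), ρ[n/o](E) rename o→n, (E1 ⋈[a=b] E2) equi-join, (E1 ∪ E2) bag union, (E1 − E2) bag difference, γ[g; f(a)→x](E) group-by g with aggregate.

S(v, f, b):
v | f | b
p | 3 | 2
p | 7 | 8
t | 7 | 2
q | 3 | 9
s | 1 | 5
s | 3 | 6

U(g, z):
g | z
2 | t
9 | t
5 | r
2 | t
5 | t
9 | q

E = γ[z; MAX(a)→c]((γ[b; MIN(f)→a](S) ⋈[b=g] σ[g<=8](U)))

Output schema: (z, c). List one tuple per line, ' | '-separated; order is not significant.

Stepwise |·|:
  S → 6
  γ[b; MIN(f)→a](S) → 5
  U → 6
  σ[g<=8](U) → 4
  (γ[b; MIN(f)→a](S) ⋈[b=g] σ[g<=8](U)) → 4
  γ[z; MAX(a)→c]((γ[b; MIN(f)→a](S) ⋈[b=g] σ[g<=8](U))) → 2

== RESULT ==
z | c
r | 1
t | 3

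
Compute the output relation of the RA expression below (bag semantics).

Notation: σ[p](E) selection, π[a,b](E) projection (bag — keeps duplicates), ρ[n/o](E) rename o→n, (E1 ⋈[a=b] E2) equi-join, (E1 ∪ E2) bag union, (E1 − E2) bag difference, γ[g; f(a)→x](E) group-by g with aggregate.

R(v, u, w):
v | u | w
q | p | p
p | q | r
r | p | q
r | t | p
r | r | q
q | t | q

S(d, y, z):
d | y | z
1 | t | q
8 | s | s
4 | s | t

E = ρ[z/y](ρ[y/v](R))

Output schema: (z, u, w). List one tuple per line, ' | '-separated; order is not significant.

Stepwise |·|:
  R → 6
  ρ[y/v](R) → 6
  ρ[z/y](ρ[y/v](R)) → 6

== RESULT ==
z | u | w
p | q | r
q | p | p
q | t | q
r | p | q
r | r | q
r | t | p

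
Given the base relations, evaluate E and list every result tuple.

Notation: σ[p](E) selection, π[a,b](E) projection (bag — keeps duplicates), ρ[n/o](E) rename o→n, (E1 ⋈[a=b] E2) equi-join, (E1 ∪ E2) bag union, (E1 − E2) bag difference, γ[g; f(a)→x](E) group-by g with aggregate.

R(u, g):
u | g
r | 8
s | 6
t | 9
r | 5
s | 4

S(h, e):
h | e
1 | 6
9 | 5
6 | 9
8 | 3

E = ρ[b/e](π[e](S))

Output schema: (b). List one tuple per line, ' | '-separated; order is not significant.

Row counts bottom-up:
  S → 4
  π[e](S) → 4
  ρ[b/e](π[e](S)) → 4

== RESULT ==
b
3
5
6
9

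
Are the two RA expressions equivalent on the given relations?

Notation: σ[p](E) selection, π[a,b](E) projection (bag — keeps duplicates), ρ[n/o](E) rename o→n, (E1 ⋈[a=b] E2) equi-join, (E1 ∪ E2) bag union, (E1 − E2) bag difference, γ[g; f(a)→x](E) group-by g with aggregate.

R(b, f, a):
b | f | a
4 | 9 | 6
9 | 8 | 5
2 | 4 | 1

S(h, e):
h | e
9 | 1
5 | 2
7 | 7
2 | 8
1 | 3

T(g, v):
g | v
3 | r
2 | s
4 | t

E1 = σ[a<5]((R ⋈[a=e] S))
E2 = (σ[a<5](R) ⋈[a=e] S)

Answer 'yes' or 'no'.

E1 per-node cardinality:
  R → 3
  S → 5
  (R ⋈[a=e] S) → 1
  σ[a<5]((R ⋈[a=e] S)) → 1
E2 per-node cardinality:
  R → 3
  σ[a<5](R) → 1
  S → 5
  (σ[a<5](R) ⋈[a=e] S) → 1

E1 and E2 produce the same multiset:
b | f | a | h | e
2 | 4 | 1 | 9 | 1

yes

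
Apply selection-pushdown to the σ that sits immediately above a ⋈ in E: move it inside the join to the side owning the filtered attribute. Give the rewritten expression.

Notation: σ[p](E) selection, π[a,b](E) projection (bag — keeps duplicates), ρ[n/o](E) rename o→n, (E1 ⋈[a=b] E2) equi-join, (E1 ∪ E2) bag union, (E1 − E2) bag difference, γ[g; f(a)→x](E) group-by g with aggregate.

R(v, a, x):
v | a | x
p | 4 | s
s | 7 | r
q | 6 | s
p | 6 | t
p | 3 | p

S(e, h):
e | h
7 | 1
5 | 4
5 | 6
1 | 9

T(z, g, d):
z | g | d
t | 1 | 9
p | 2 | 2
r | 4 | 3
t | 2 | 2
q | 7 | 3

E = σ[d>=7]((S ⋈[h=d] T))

σ filters on d, owned by the right side.
E' = (S ⋈[h=d] σ[d>=7](T))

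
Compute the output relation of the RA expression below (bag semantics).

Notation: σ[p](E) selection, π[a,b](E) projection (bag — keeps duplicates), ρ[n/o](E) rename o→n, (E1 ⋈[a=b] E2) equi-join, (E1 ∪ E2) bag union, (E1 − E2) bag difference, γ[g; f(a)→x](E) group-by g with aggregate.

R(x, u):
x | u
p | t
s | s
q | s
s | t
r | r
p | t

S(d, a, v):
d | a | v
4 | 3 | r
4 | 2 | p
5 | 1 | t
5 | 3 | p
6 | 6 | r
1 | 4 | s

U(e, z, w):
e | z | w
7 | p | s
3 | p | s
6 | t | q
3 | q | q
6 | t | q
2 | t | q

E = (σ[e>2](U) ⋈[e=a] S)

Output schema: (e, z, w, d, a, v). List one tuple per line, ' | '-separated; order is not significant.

Row counts bottom-up:
  U → 6
  σ[e>2](U) → 5
  S → 6
  (σ[e>2](U) ⋈[e=a] S) → 6

== RESULT ==
e | z | w | d | a | v
3 | p | s | 4 | 3 | r
3 | p | s | 5 | 3 | p
3 | q | q | 4 | 3 | r
3 | q | q | 5 | 3 | p
6 | t | q | 6 | 6 | r
6 | t | q | 6 | 6 | r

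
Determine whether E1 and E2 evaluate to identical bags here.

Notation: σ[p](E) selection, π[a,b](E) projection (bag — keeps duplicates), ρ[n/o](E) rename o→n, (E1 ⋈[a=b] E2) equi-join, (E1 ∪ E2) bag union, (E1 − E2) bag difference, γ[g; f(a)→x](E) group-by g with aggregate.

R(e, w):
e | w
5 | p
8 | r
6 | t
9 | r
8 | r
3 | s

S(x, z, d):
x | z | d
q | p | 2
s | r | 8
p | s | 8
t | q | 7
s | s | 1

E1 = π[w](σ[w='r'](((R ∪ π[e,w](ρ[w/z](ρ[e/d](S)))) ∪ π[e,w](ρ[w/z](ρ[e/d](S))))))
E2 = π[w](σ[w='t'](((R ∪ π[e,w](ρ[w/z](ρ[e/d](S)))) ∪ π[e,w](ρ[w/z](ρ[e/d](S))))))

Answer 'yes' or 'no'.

E1 row counts bottom-up:
  R → 6
  S → 5
  ρ[e/d](S) → 5
  ρ[w/z](ρ[e/d](S)) → 5
  π[e,w](ρ[w/z](ρ[e/d](S))) → 5
  (R ∪ π[e,w](ρ[w/z](ρ[e/d](S)))) → 11
  S → 5
  ρ[e/d](S) → 5
  ρ[w/z](ρ[e/d](S)) → 5
  π[e,w](ρ[w/z](ρ[e/d](S))) → 5
  ((R ∪ π[e,w](ρ[w/z](ρ[e/d](S)))) ∪ π[e,w](ρ[w/z](ρ[e/d](S)))) → 16
  σ[w='r'](((R ∪ π[e,w](ρ[w/z](ρ[e/d](S)))) ∪ π[e,w](ρ[w/z](ρ[e/d](S))))) → 5
  π[w](σ[w='r'](((R ∪ π[e,w](ρ[w/z](ρ[e/d](S)))) ∪ π[e,w](ρ[w/z](ρ[e/d](S)))))) → 5
E2 row counts bottom-up:
  R → 6
  S → 5
  ρ[e/d](S) → 5
  ρ[w/z](ρ[e/d](S)) → 5
  π[e,w](ρ[w/z](ρ[e/d](S))) → 5
  (R ∪ π[e,w](ρ[w/z](ρ[e/d](S)))) → 11
  S → 5
  ρ[e/d](S) → 5
  ρ[w/z](ρ[e/d](S)) → 5
  π[e,w](ρ[w/z](ρ[e/d](S))) → 5
  ((R ∪ π[e,w](ρ[w/z](ρ[e/d](S)))) ∪ π[e,w](ρ[w/z](ρ[e/d](S)))) → 16
  σ[w='t'](((R ∪ π[e,w](ρ[w/z](ρ[e/d](S)))) ∪ π[e,w](ρ[w/z](ρ[e/d](S))))) → 1
  π[w](σ[w='t'](((R ∪ π[e,w](ρ[w/z](ρ[e/d](S)))) ∪ π[e,w](ρ[w/z](ρ[e/d](S)))))) → 1

E1 result:
w
r
r
r
r
r
E2 result:
w
t
Witness: ('t',) appears 0× in E1 but 1× in E2.

no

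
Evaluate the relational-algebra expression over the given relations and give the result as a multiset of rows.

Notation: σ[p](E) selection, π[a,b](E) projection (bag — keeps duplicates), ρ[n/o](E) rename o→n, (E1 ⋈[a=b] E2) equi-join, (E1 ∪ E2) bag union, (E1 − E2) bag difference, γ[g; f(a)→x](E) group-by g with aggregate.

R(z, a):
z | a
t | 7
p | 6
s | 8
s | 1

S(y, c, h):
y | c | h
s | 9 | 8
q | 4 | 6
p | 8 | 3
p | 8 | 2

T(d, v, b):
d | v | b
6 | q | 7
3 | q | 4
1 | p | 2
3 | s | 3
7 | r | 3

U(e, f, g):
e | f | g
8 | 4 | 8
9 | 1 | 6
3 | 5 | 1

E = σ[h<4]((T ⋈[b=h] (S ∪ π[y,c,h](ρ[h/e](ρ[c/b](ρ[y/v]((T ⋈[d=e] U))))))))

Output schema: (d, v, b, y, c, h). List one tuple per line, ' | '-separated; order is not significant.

Stepwise |·|:
  T → 5
  S → 4
  T → 5
  U → 3
  (T ⋈[d=e] U) → 2
  ρ[y/v]((T ⋈[d=e] U)) → 2
  ρ[c/b](ρ[y/v]((T ⋈[d=e] U))) → 2
  ρ[h/e](ρ[c/b](ρ[y/v]((T ⋈[d=e] U)))) → 2
  π[y,c,h](ρ[h/e](ρ[c/b](ρ[y/v]((T ⋈[d=e] U))))) → 2
  (S ∪ π[y,c,h](ρ[h/e](ρ[c/b](ρ[y/v]((T ⋈[d=e] U)))))) → 6
  (T ⋈[b=h] (S ∪ π[y,c,h](ρ[h/e](ρ[c/b](ρ[y/v]((T ⋈[d=e] U))))))) → 7
  σ[h<4]((T ⋈[b=h] (S ∪ π[y,c,h](ρ[h/e](ρ[c/b](ρ[y/v]((T ⋈[d=e] U)))))))) → 7

== RESULT ==
d | v | b | y | c | h
1 | p | 2 | p | 8 | 2
3 | s | 3 | p | 8 | 3
3 | s | 3 | q | 4 | 3
3 | s | 3 | s | 3 | 3
7 | r | 3 | p | 8 | 3
7 | r | 3 | q | 4 | 3
7 | r | 3 | s | 3 | 3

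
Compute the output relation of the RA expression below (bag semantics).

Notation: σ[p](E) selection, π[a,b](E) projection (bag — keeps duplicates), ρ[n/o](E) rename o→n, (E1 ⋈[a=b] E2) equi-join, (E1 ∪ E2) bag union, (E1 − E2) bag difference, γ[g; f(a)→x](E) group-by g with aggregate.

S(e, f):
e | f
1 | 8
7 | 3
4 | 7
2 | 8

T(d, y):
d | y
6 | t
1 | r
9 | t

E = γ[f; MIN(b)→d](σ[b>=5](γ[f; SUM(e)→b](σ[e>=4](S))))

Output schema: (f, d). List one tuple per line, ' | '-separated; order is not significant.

Row counts bottom-up:
  S → 4
  σ[e>=4](S) → 2
  γ[f; SUM(e)→b](σ[e>=4](S)) → 2
  σ[b>=5](γ[f; SUM(e)→b](σ[e>=4](S))) → 1
  γ[f; MIN(b)→d](σ[b>=5](γ[f; SUM(e)→b](σ[e>=4](S)))) → 1

== RESULT ==
f | d
3 | 7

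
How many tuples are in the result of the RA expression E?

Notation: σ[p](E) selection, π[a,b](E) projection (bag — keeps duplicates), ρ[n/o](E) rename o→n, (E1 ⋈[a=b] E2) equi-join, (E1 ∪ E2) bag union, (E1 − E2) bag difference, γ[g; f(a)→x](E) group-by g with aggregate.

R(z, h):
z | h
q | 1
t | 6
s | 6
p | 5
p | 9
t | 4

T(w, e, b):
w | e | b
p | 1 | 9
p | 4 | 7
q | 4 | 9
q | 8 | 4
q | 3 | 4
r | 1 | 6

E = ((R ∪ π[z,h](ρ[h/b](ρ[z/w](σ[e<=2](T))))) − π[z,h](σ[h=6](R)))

Subexpression sizes:
  R → 6
  T → 6
  σ[e<=2](T) → 2
  ρ[z/w](σ[e<=2](T)) → 2
  ρ[h/b](ρ[z/w](σ[e<=2](T))) → 2
  π[z,h](ρ[h/b](ρ[z/w](σ[e<=2](T)))) → 2
  (R ∪ π[z,h](ρ[h/b](ρ[z/w](σ[e<=2](T))))) → 8
  R → 6
  σ[h=6](R) → 2
  π[z,h](σ[h=6](R)) → 2
  ((R ∪ π[z,h](ρ[h/b](ρ[z/w](σ[e<=2](T))))) − π[z,h](σ[h=6](R))) → 6

|E| = 6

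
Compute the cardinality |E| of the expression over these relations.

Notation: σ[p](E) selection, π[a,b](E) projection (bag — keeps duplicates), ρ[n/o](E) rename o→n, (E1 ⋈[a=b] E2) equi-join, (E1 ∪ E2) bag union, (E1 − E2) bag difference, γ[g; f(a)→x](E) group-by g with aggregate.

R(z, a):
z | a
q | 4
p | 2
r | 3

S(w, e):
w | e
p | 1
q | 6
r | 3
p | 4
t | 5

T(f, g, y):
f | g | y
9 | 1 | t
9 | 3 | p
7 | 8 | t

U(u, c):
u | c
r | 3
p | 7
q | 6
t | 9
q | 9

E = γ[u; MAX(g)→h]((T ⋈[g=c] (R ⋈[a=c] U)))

Stepwise |·|:
  T → 3
  R → 3
  U → 5
  (R ⋈[a=c] U) → 1
  (T ⋈[g=c] (R ⋈[a=c] U)) → 1
  γ[u; MAX(g)→h]((T ⋈[g=c] (R ⋈[a=c] U))) → 1

|E| = 1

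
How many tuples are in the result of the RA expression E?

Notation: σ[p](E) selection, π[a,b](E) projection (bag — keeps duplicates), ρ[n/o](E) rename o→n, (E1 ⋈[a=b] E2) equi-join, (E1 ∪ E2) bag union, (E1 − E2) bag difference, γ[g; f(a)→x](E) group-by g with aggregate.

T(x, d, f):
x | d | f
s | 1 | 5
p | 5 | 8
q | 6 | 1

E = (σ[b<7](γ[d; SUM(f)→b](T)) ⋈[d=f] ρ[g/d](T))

Row counts bottom-up:
  T → 3
  γ[d; SUM(f)→b](T) → 3
  σ[b<7](γ[d; SUM(f)→b](T)) → 2
  T → 3
  ρ[g/d](T) → 3
  (σ[b<7](γ[d; SUM(f)→b](T)) ⋈[d=f] ρ[g/d](T)) → 1

|E| = 1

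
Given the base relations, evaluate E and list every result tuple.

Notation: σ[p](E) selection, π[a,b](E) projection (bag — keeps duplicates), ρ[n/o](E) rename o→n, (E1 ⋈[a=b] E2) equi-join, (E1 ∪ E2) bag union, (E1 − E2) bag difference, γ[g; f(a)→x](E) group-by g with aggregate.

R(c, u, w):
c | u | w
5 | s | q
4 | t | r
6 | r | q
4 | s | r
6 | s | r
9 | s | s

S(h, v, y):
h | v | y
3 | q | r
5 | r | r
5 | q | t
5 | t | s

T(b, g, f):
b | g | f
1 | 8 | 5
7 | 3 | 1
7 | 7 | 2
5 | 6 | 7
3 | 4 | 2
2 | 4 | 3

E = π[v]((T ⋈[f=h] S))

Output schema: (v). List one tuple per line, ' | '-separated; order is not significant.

Subexpression sizes:
  T → 6
  S → 4
  (T ⋈[f=h] S) → 4
  π[v]((T ⋈[f=h] S)) → 4

== RESULT ==
v
q
q
r
t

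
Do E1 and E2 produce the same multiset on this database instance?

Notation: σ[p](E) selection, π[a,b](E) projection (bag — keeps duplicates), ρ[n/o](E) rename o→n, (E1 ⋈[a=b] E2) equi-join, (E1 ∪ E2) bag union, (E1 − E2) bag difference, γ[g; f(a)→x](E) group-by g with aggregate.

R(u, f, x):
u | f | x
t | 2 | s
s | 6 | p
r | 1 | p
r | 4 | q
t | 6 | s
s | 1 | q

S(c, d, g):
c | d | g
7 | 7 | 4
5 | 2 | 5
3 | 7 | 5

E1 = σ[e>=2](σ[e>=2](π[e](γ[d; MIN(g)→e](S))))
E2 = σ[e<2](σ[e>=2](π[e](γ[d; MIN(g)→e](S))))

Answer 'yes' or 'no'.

E1 row counts bottom-up:
  S → 3
  γ[d; MIN(g)→e](S) → 2
  π[e](γ[d; MIN(g)→e](S)) → 2
  σ[e>=2](π[e](γ[d; MIN(g)→e](S))) → 2
  σ[e>=2](σ[e>=2](π[e](γ[d; MIN(g)→e](S)))) → 2
E2 row counts bottom-up:
  S → 3
  γ[d; MIN(g)→e](S) → 2
  π[e](γ[d; MIN(g)→e](S)) → 2
  σ[e>=2](π[e](γ[d; MIN(g)→e](S))) → 2
  σ[e<2](σ[e>=2](π[e](γ[d; MIN(g)→e](S)))) → 0

E1 result:
e
4
5
E2 result:
e
(0 rows)
Witness: (4,) appears 1× in E1 but 0× in E2.

no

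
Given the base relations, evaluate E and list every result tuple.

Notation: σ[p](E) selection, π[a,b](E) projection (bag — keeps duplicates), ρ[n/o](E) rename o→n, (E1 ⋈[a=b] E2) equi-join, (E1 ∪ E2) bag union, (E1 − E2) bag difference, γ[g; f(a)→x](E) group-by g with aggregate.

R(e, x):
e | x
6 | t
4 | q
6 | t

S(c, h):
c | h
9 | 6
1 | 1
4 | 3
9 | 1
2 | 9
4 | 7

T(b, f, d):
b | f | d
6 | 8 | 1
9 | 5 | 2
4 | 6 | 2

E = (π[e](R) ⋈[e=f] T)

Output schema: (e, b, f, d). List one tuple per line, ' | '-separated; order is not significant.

Stepwise |·|:
  R → 3
  π[e](R) → 3
  T → 3
  (π[e](R) ⋈[e=f] T) → 2

== RESULT ==
e | b | f | d
6 | 4 | 6 | 2
6 | 4 | 6 | 2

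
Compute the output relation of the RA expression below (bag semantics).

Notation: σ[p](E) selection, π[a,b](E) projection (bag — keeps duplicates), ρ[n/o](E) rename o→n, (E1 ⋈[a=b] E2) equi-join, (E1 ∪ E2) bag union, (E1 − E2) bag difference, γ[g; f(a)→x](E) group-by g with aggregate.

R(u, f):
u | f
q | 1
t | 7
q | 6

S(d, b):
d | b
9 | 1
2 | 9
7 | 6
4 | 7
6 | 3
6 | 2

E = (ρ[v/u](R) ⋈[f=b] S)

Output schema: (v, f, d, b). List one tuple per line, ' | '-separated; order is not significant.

Row counts bottom-up:
  R → 3
  ρ[v/u](R) → 3
  S → 6
  (ρ[v/u](R) ⋈[f=b] S) → 3

== RESULT ==
v | f | d | b
q | 1 | 9 | 1
q | 6 | 7 | 6
t | 7 | 4 | 7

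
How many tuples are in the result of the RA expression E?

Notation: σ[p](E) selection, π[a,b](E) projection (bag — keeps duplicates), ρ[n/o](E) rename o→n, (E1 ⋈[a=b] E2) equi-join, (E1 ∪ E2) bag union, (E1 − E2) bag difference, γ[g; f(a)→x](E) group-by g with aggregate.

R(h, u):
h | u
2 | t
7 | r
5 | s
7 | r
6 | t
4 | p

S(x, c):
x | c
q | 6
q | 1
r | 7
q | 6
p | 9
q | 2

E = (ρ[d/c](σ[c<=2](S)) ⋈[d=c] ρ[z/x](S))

Subexpression sizes:
  S → 6
  σ[c<=2](S) → 2
  ρ[d/c](σ[c<=2](S)) → 2
  S → 6
  ρ[z/x](S) → 6
  (ρ[d/c](σ[c<=2](S)) ⋈[d=c] ρ[z/x](S)) → 2

|E| = 2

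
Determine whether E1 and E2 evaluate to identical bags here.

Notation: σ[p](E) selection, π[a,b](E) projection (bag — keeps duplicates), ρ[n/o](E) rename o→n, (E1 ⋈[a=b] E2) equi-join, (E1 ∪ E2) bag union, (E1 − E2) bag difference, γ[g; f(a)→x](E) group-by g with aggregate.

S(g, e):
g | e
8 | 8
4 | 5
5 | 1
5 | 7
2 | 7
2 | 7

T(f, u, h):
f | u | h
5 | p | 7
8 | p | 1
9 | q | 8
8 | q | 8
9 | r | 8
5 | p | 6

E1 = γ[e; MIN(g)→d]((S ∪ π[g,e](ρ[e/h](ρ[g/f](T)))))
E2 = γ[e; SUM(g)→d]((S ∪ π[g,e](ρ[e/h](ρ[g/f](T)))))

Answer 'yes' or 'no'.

E1 per-node cardinality:
  S → 6
  T → 6
  ρ[g/f](T) → 6
  ρ[e/h](ρ[g/f](T)) → 6
  π[g,e](ρ[e/h](ρ[g/f](T))) → 6
  (S ∪ π[g,e](ρ[e/h](ρ[g/f](T)))) → 12
  γ[e; MIN(g)→d]((S ∪ π[g,e](ρ[e/h](ρ[g/f](T))))) → 5
E2 per-node cardinality:
  S → 6
  T → 6
  ρ[g/f](T) → 6
  ρ[e/h](ρ[g/f](T)) → 6
  π[g,e](ρ[e/h](ρ[g/f](T))) → 6
  (S ∪ π[g,e](ρ[e/h](ρ[g/f](T)))) → 12
  γ[e; SUM(g)→d]((S ∪ π[g,e](ρ[e/h](ρ[g/f](T))))) → 5

E1 result:
e | d
1 | 5
5 | 4
6 | 5
7 | 2
8 | 8
E2 result:
e | d
1 | 13
5 | 4
6 | 5
7 | 14
8 | 34
Witness: (8, 8) appears 1× in E1 but 0× in E2.

no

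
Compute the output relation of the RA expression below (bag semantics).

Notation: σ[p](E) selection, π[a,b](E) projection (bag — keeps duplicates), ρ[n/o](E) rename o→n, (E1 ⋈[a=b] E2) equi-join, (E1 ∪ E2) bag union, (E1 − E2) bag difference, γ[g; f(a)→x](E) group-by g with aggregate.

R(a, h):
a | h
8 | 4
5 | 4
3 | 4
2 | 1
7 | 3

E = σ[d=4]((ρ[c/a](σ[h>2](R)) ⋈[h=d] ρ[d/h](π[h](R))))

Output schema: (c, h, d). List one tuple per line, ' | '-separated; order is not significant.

Stepwise |·|:
  R → 5
  σ[h>2](R) → 4
  ρ[c/a](σ[h>2](R)) → 4
  R → 5
  π[h](R) → 5
  ρ[d/h](π[h](R)) → 5
  (ρ[c/a](σ[h>2](R)) ⋈[h=d] ρ[d/h](π[h](R))) → 10
  σ[d=4]((ρ[c/a](σ[h>2](R)) ⋈[h=d] ρ[d/h](π[h](R)))) → 9

== RESULT ==
c | h | d
3 | 4 | 4
3 | 4 | 4
3 | 4 | 4
5 | 4 | 4
5 | 4 | 4
5 | 4 | 4
8 | 4 | 4
8 | 4 | 4
8 | 4 | 4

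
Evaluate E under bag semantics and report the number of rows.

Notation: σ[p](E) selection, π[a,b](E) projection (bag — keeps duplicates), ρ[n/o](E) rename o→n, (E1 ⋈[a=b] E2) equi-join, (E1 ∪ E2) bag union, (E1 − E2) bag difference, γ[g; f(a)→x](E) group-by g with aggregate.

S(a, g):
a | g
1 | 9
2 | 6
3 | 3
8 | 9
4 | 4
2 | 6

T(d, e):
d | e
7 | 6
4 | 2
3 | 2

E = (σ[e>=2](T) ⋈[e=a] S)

Subexpression sizes:
  T → 3
  σ[e>=2](T) → 3
  S → 6
  (σ[e>=2](T) ⋈[e=a] S) → 4

|E| = 4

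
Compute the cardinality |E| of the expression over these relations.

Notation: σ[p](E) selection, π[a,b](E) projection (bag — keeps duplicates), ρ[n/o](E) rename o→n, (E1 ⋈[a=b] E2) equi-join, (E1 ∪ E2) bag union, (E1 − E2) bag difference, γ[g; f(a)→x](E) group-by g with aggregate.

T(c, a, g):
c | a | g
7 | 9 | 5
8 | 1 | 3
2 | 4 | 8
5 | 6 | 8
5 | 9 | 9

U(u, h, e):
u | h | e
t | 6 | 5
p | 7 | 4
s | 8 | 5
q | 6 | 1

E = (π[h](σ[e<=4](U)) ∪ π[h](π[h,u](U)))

Per-node cardinality:
  U → 4
  σ[e<=4](U) → 2
  π[h](σ[e<=4](U)) → 2
  U → 4
  π[h,u](U) → 4
  π[h](π[h,u](U)) → 4
  (π[h](σ[e<=4](U)) ∪ π[h](π[h,u](U))) → 6

|E| = 6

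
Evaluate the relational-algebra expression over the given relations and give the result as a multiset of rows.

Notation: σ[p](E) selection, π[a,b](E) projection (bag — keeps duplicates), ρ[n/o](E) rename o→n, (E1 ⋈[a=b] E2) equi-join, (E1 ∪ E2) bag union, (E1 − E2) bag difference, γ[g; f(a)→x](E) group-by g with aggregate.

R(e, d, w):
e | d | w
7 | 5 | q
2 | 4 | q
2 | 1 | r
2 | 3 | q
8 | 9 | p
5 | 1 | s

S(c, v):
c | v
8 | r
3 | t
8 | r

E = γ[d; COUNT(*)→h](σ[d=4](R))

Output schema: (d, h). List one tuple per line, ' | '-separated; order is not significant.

Stepwise |·|:
  R → 6
  σ[d=4](R) → 1
  γ[d; COUNT(*)→h](σ[d=4](R)) → 1

== RESULT ==
d | h
4 | 1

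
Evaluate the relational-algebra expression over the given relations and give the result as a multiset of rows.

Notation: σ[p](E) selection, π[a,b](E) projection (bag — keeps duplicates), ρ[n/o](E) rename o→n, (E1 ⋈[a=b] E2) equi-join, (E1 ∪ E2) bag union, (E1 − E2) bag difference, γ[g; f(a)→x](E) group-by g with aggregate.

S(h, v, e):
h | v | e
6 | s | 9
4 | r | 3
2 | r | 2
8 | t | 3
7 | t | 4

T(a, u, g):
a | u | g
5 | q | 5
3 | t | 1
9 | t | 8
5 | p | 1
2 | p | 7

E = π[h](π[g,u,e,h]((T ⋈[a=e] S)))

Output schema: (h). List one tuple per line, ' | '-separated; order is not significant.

Row counts bottom-up:
  T → 5
  S → 5
  (T ⋈[a=e] S) → 4
  π[g,u,e,h]((T ⋈[a=e] S)) → 4
  π[h](π[g,u,e,h]((T ⋈[a=e] S))) → 4

== RESULT ==
h
2
4
6
8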